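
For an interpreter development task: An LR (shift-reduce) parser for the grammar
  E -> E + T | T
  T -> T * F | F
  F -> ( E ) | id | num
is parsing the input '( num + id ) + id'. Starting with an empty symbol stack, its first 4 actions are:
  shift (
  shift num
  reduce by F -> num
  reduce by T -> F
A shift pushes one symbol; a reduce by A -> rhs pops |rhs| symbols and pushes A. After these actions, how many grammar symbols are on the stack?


Tracking the symbol stack through each action:
  Action 1: shift '(' : push -> stack = [(] (size 1)
  Action 2: shift 'num' : push -> stack = [(, num] (size 2)
  Action 3: reduce by F -> num : pop 1, push F -> stack = [(, F] (size 2)
  Action 4: reduce by T -> F : pop 1, push T -> stack = [(, T] (size 2)
Final stack size: 2

2


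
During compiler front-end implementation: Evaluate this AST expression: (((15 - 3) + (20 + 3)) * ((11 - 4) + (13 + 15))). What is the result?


Expression: (((15 - 3) + (20 + 3)) * ((11 - 4) + (13 + 15)))
Evaluating step by step:
  15 - 3 = 12
  20 + 3 = 23
  12 + 23 = 35
  11 - 4 = 7
  13 + 15 = 28
  7 + 28 = 35
  35 * 35 = 1225
Result: 1225

1225


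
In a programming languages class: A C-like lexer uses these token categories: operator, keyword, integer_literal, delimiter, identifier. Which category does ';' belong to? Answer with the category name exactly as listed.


Token: ';'
Checking categories:
  identifier: no
  integer_literal: no
  operator: no
  keyword: no
  delimiter: YES
Category: delimiter

delimiter


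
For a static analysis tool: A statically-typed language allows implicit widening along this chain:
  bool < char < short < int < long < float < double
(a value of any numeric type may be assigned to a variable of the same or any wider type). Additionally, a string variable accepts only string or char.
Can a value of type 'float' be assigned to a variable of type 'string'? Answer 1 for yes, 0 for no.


Target variable type: string
Source value type: float
Rule: string accepts only {string, char}
  source 'float' in {string, char}? No
Result: 0

0


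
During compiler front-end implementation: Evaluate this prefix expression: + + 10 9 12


Parsing prefix expression: + + 10 9 12
Step 1: Innermost operation '+ 10 9'
  10 + 9 = 19
Step 2: Outer operation '+ [19] 12'
  19 + 12 = 31

31


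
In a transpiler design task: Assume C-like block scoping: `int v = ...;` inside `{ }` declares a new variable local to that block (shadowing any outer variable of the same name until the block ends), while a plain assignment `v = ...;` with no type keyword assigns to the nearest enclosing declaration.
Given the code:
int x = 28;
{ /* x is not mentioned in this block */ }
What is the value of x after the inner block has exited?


Analyzing scoping rules:
Outer scope: declares x = 28
Inner block: x is neither redeclared nor assigned -> unchanged
After the block -> 28
Result: 28

28


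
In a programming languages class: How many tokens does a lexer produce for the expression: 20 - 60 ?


Scanning '20 - 60'
Token 1: '20' -> integer_literal
Token 2: '-' -> operator
Token 3: '60' -> integer_literal
Total tokens: 3

3


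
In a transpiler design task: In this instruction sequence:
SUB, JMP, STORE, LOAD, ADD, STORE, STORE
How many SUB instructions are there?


Scanning instruction sequence for SUB:
  Position 1: SUB <- MATCH
  Position 2: JMP
  Position 3: STORE
  Position 4: LOAD
  Position 5: ADD
  Position 6: STORE
  Position 7: STORE
Matches at positions: [1]
Total SUB count: 1

1


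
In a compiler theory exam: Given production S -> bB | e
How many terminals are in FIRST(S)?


Production: S -> bB | e
Examining each alternative for leading terminals:
  S -> bB : first terminal = 'b'
  S -> e : first terminal = 'e'
FIRST(S) = {b, e}
Count: 2

2


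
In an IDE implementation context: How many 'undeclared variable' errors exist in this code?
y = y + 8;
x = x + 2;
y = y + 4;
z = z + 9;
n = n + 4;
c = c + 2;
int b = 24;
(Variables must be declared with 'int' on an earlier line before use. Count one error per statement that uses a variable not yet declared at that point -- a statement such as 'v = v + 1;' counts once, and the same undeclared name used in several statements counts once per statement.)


Scanning code line by line:
  Line 1: use 'y' -> ERROR (undeclared)
  Line 2: use 'x' -> ERROR (undeclared)
  Line 3: use 'y' -> ERROR (undeclared)
  Line 4: use 'z' -> ERROR (undeclared)
  Line 5: use 'n' -> ERROR (undeclared)
  Line 6: use 'c' -> ERROR (undeclared)
  Line 7: declare 'b' -> declared = ['b']
Total undeclared variable errors: 6

6


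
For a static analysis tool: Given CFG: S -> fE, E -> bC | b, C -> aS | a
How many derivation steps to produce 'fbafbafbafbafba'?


Grammar: S -> fE, E -> bC | b, C -> aS | a
Deriving 'fbafbafbafbafba':
Step 1: S -> fE => fE
Step 2: E -> bC => fbC
Step 3: C -> aS => fbaS
Step 4: S -> fE => fbafE
Step 5: E -> bC => fbafbC
Step 6: C -> aS => fbafbaS
Step 7: S -> fE => fbafbafE
Step 8: E -> bC => fbafbafbC
Step 9: C -> aS => fbafbafbaS
Step 10: S -> fE => fbafbafbafE
Step 11: E -> bC => fbafbafbafbC
Step 12: C -> aS => fbafbafbafbaS
Step 13: S -> fE => fbafbafbafbafE
Step 14: E -> bC => fbafbafbafbafbC
Step 15: C -> a => fbafbafbafbafba
Total derivation steps: 15

15


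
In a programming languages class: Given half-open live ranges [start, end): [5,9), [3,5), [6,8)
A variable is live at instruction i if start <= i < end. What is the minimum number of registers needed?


Live ranges:
  Var0: [5, 9)
  Var1: [3, 5)
  Var2: [6, 8)
Sweep-line events (position, delta, active):
  pos=3 start -> active=1
  pos=5 end -> active=0
  pos=5 start -> active=1
  pos=6 start -> active=2
  pos=8 end -> active=1
  pos=9 end -> active=0
Maximum simultaneous active: 2
Minimum registers needed: 2

2


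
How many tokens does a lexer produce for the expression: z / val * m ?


Scanning 'z / val * m'
Token 1: 'z' -> identifier
Token 2: '/' -> operator
Token 3: 'val' -> identifier
Token 4: '*' -> operator
Token 5: 'm' -> identifier
Total tokens: 5

5


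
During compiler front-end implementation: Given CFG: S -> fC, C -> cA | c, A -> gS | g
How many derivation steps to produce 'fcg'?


Grammar: S -> fC, C -> cA | c, A -> gS | g
Deriving 'fcg':
Step 1: S -> fC => fC
Step 2: C -> cA => fcA
Step 3: A -> g => fcg
Total derivation steps: 3

3


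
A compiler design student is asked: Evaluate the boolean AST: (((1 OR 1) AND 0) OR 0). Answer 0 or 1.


Step 1: Evaluate inner node
  1 OR 1 = 1
Step 2: Evaluate next node
  1 AND 0 = 0
Step 3: Evaluate root node
  0 OR 0 = 0

0


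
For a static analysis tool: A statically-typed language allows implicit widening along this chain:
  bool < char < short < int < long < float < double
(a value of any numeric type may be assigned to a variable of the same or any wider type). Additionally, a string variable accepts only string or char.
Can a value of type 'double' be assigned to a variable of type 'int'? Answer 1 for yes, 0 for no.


Target variable type: int
Source value type: double
Numeric ranks: double=6, int=3
Widening allowed iff rank(source) <= rank(target): 6 <= 3? No
Result: 0

0


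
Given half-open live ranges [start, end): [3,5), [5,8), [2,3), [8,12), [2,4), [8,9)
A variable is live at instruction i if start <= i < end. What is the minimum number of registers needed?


Live ranges:
  Var0: [3, 5)
  Var1: [5, 8)
  Var2: [2, 3)
  Var3: [8, 12)
  Var4: [2, 4)
  Var5: [8, 9)
Sweep-line events (position, delta, active):
  pos=2 start -> active=1
  pos=2 start -> active=2
  pos=3 end -> active=1
  pos=3 start -> active=2
  pos=4 end -> active=1
  pos=5 end -> active=0
  pos=5 start -> active=1
  pos=8 end -> active=0
  pos=8 start -> active=1
  pos=8 start -> active=2
  pos=9 end -> active=1
  pos=12 end -> active=0
Maximum simultaneous active: 2
Minimum registers needed: 2

2


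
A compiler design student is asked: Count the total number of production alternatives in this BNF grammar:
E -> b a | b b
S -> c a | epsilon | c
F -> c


Counting alternatives per rule:
  E: 2 alternative(s)
  S: 3 alternative(s)
  F: 1 alternative(s)
Sum: 2 + 3 + 1 = 6

6


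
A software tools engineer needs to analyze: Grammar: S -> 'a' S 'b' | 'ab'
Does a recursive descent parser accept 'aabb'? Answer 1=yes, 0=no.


Grammar accepts strings of the form a^n b^n (n >= 1)
Word: 'aabb'
Counting: 2 a's and 2 b's
Check: 2 == 2? Yes
Derivation (S -> aSb applied 1 time(s), then S -> ab): S => aSb => aabb
Accepted

1


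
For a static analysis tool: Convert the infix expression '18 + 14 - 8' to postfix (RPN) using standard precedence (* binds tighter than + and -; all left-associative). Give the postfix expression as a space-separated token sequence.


Applying the shunting-yard algorithm:
  Operand 18 -> output
  Push '+' onto operator stack -> op-stack: [+]
  Operand 14 -> output
  See '-' (prec 1); top '+' (prec 1) >= it -> pop '+' to output
  Push '-' onto operator stack -> op-stack: [-]
  Operand 8 -> output
  End of input: pop '-' to output
Postfix result: 18 14 + 8 -

18 14 + 8 -


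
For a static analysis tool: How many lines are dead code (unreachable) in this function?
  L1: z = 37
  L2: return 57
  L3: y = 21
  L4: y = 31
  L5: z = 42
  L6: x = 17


Analyzing control flow:
  L1: reachable (before return)
  L2: reachable (return statement)
  L3: DEAD (after return at L2)
  L4: DEAD (after return at L2)
  L5: DEAD (after return at L2)
  L6: DEAD (after return at L2)
Return at L2, total lines = 6
Dead lines: L3 through L6
Count: 4

4


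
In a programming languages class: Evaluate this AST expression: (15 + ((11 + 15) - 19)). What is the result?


Expression: (15 + ((11 + 15) - 19))
Evaluating step by step:
  11 + 15 = 26
  26 - 19 = 7
  15 + 7 = 22
Result: 22

22


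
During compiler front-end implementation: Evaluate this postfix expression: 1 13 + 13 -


Processing tokens left to right:
Push 1, Push 13
Pop 1 and 13, compute 1 + 13 = 14, push 14
Push 13
Pop 14 and 13, compute 14 - 13 = 1, push 1
Stack result: 1

1


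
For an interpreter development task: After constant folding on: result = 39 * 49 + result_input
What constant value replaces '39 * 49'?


Identifying constant sub-expression:
  Original: result = 39 * 49 + result_input
  39 and 49 are both compile-time constants
  Evaluating: 39 * 49 = 1911
  After folding: result = 1911 + result_input

1911


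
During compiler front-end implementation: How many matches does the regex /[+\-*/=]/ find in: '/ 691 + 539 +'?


Pattern: /[+\-*/=]/ (operators)
Input: '/ 691 + 539 +'
Scanning for matches:
  Match 1: '/'
  Match 2: '+'
  Match 3: '+'
Total matches: 3

3


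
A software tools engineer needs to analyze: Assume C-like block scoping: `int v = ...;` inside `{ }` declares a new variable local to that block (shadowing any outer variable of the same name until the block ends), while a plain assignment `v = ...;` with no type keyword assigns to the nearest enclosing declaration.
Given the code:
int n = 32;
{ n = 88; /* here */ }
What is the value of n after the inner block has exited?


Analyzing scoping rules:
Outer scope: declares n = 32
Inner block: 'n = 88;' has no type keyword, so it is an assignment to the outer n (no shadowing)
The assignment changed the outer variable itself, so the new value persists after the block -> 88
Result: 88

88


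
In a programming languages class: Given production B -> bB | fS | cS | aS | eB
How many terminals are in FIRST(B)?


Production: B -> bB | fS | cS | aS | eB
Examining each alternative for leading terminals:
  B -> bB : first terminal = 'b'
  B -> fS : first terminal = 'f'
  B -> cS : first terminal = 'c'
  B -> aS : first terminal = 'a'
  B -> eB : first terminal = 'e'
FIRST(B) = {a, b, c, e, f}
Count: 5

5


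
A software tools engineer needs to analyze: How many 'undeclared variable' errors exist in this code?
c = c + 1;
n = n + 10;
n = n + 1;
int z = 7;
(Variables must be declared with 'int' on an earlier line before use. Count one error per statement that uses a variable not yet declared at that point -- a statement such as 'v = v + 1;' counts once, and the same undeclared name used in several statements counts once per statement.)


Scanning code line by line:
  Line 1: use 'c' -> ERROR (undeclared)
  Line 2: use 'n' -> ERROR (undeclared)
  Line 3: use 'n' -> ERROR (undeclared)
  Line 4: declare 'z' -> declared = ['z']
Total undeclared variable errors: 3

3


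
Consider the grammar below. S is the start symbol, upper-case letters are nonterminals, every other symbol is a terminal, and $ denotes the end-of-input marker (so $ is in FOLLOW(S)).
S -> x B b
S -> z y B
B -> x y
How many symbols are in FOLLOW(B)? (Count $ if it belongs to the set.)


S is the start symbol and does not occur in any rule body, so FOLLOW(S) = {$}.
Examining every occurrence of B in a rule body:
  S -> x B b : B is followed by terminal 'b' -> add 'b'
  S -> z y B : B is at the right end -> add FOLLOW(S) = {$}
  B -> x y : B does not occur in the body -> contributes nothing
FOLLOW(B) = {b, $}
Count: 2

2


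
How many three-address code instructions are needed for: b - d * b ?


Expression: b - d * b
Generating three-address code (respecting * over +/- precedence):
  Instruction 1: t1 = d * b
  Instruction 2: t2 = b - t1
Total instructions: 2

2


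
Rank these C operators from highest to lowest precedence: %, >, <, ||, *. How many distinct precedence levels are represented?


Looking up precedence for each operator:
  % -> precedence 6
  > -> precedence 4
  < -> precedence 4
  || -> precedence 1
  * -> precedence 6
Sorted highest to lowest: %, *, >, <, ||
Distinct precedence values: [6, 4, 1]
Number of distinct levels: 3

3


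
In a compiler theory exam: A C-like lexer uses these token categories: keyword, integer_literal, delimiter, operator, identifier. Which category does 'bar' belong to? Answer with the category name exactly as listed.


Token: 'bar'
Checking categories:
  identifier: YES
  integer_literal: no
  operator: no
  keyword: no
  delimiter: no
Category: identifier

identifier


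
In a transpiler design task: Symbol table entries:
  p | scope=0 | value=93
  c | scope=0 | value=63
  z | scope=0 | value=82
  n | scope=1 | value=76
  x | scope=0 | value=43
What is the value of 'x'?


Searching symbol table for 'x':
  p | scope=0 | value=93
  c | scope=0 | value=63
  z | scope=0 | value=82
  n | scope=1 | value=76
  x | scope=0 | value=43 <- MATCH
Found 'x' at scope 0 with value 43

43


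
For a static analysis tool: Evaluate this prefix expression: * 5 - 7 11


Parsing prefix expression: * 5 - 7 11
Step 1: Innermost operation '- 7 11'
  7 - 11 = -4
Step 2: Outer operation '* 5 [-4]'
  5 * -4 = -20

-20


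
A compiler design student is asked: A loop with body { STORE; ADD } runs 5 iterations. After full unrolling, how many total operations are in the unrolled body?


Loop body operations: STORE, ADD (2 ops per iteration)
Unrolling 5 iterations:
  Iteration 1: STORE, ADD (2 ops)
  Iteration 2: STORE, ADD (2 ops)
  Iteration 3: STORE, ADD (2 ops)
  Iteration 4: STORE, ADD (2 ops)
  Iteration 5: STORE, ADD (2 ops)
Total: 5 iterations * 2 ops/iter = 10 operations

10


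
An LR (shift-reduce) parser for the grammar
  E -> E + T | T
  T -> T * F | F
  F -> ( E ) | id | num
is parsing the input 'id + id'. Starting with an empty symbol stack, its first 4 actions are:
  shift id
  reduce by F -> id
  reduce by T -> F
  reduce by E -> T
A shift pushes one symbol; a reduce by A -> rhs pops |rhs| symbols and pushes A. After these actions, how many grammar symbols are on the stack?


Tracking the symbol stack through each action:
  Action 1: shift 'id' : push -> stack = [id] (size 1)
  Action 2: reduce by F -> id : pop 1, push F -> stack = [F] (size 1)
  Action 3: reduce by T -> F : pop 1, push T -> stack = [T] (size 1)
  Action 4: reduce by E -> T : pop 1, push E -> stack = [E] (size 1)
Final stack size: 1

1


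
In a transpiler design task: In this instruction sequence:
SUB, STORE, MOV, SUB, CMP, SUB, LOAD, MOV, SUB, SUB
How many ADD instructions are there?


Scanning instruction sequence for ADD:
  Position 1: SUB
  Position 2: STORE
  Position 3: MOV
  Position 4: SUB
  Position 5: CMP
  Position 6: SUB
  Position 7: LOAD
  Position 8: MOV
  Position 9: SUB
  Position 10: SUB
Matches at positions: []
Total ADD count: 0

0


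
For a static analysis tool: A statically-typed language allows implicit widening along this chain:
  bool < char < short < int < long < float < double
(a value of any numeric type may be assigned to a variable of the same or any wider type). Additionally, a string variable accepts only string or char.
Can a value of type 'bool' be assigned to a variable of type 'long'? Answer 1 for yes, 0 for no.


Target variable type: long
Source value type: bool
Numeric ranks: bool=0, long=4
Widening allowed iff rank(source) <= rank(target): 0 <= 4? Yes
Result: 1

1


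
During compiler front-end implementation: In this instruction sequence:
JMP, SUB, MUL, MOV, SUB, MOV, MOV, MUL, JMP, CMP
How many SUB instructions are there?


Scanning instruction sequence for SUB:
  Position 1: JMP
  Position 2: SUB <- MATCH
  Position 3: MUL
  Position 4: MOV
  Position 5: SUB <- MATCH
  Position 6: MOV
  Position 7: MOV
  Position 8: MUL
  Position 9: JMP
  Position 10: CMP
Matches at positions: [2, 5]
Total SUB count: 2

2


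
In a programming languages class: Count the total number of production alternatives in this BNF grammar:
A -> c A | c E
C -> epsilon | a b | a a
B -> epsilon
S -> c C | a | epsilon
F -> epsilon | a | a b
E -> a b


Counting alternatives per rule:
  A: 2 alternative(s)
  C: 3 alternative(s)
  B: 1 alternative(s)
  S: 3 alternative(s)
  F: 3 alternative(s)
  E: 1 alternative(s)
Sum: 2 + 3 + 1 + 3 + 3 + 1 = 13

13


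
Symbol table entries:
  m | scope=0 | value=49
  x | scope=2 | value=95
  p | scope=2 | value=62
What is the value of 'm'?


Searching symbol table for 'm':
  m | scope=0 | value=49 <- MATCH
  x | scope=2 | value=95
  p | scope=2 | value=62
Found 'm' at scope 0 with value 49

49


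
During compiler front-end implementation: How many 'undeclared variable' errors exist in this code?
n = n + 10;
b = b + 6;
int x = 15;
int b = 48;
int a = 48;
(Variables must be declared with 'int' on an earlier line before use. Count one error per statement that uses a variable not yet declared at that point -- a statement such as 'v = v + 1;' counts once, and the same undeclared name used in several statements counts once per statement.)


Scanning code line by line:
  Line 1: use 'n' -> ERROR (undeclared)
  Line 2: use 'b' -> ERROR (undeclared)
  Line 3: declare 'x' -> declared = ['x']
  Line 4: declare 'b' -> declared = ['b', 'x']
  Line 5: declare 'a' -> declared = ['a', 'b', 'x']
Total undeclared variable errors: 2

2


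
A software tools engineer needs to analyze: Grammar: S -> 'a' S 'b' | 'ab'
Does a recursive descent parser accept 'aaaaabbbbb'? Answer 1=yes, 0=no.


Grammar accepts strings of the form a^n b^n (n >= 1)
Word: 'aaaaabbbbb'
Counting: 5 a's and 5 b's
Check: 5 == 5? Yes
Derivation (S -> aSb applied 4 time(s), then S -> ab): S => aSb => aaSbb => aaaSbbb => aaaaSbbbb => aaaaabbbbb
Accepted

1


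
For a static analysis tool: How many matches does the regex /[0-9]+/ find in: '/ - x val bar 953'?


Pattern: /[0-9]+/ (int literals)
Input: '/ - x val bar 953'
Scanning for matches:
  Match 1: '953'
Total matches: 1

1


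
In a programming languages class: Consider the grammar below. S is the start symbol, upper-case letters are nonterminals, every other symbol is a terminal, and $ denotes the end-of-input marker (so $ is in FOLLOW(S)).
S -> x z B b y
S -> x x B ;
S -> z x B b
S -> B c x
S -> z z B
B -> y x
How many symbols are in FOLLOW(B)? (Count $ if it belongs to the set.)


S is the start symbol and does not occur in any rule body, so FOLLOW(S) = {$}.
Examining every occurrence of B in a rule body:
  S -> x z B b y : B is followed by terminal 'b' -> add 'b'
  S -> x x B ; : B is followed by terminal ';' -> add ';'
  S -> z x B b : B is followed by terminal 'b' -> add 'b' (already in the set)
  S -> B c x : B is followed by terminal 'c' -> add 'c'
  S -> z z B : B is at the right end -> add FOLLOW(S) = {$}
  B -> y x : B does not occur in the body -> contributes nothing
FOLLOW(B) = {;, b, c, $}
Count: 4

4


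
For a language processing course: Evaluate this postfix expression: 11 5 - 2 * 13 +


Processing tokens left to right:
Push 11, Push 5
Pop 11 and 5, compute 11 - 5 = 6, push 6
Push 2
Pop 6 and 2, compute 6 * 2 = 12, push 12
Push 13
Pop 12 and 13, compute 12 + 13 = 25, push 25
Stack result: 25

25


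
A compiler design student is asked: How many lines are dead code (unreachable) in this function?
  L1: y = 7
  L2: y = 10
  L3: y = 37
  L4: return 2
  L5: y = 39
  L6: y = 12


Analyzing control flow:
  L1: reachable (before return)
  L2: reachable (before return)
  L3: reachable (before return)
  L4: reachable (return statement)
  L5: DEAD (after return at L4)
  L6: DEAD (after return at L4)
Return at L4, total lines = 6
Dead lines: L5 through L6
Count: 2

2


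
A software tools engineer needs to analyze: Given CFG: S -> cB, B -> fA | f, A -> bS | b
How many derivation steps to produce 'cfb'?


Grammar: S -> cB, B -> fA | f, A -> bS | b
Deriving 'cfb':
Step 1: S -> cB => cB
Step 2: B -> fA => cfA
Step 3: A -> b => cfb
Total derivation steps: 3

3


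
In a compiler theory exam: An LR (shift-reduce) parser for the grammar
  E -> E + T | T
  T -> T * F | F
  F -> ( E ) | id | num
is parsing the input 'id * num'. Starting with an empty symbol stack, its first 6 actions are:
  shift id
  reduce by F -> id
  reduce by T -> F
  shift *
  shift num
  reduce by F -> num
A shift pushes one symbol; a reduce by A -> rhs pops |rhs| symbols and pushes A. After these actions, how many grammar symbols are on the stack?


Tracking the symbol stack through each action:
  Action 1: shift 'id' : push -> stack = [id] (size 1)
  Action 2: reduce by F -> id : pop 1, push F -> stack = [F] (size 1)
  Action 3: reduce by T -> F : pop 1, push T -> stack = [T] (size 1)
  Action 4: shift '*' : push -> stack = [T, *] (size 2)
  Action 5: shift 'num' : push -> stack = [T, *, num] (size 3)
  Action 6: reduce by F -> num : pop 1, push F -> stack = [T, *, F] (size 3)
Final stack size: 3

3


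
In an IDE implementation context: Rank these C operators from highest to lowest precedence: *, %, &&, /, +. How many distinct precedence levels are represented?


Looking up precedence for each operator:
  * -> precedence 6
  % -> precedence 6
  && -> precedence 2
  / -> precedence 6
  + -> precedence 5
Sorted highest to lowest: *, %, /, +, &&
Distinct precedence values: [6, 5, 2]
Number of distinct levels: 3

3


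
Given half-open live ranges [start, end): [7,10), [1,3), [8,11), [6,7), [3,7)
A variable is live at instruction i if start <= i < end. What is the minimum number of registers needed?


Live ranges:
  Var0: [7, 10)
  Var1: [1, 3)
  Var2: [8, 11)
  Var3: [6, 7)
  Var4: [3, 7)
Sweep-line events (position, delta, active):
  pos=1 start -> active=1
  pos=3 end -> active=0
  pos=3 start -> active=1
  pos=6 start -> active=2
  pos=7 end -> active=1
  pos=7 end -> active=0
  pos=7 start -> active=1
  pos=8 start -> active=2
  pos=10 end -> active=1
  pos=11 end -> active=0
Maximum simultaneous active: 2
Minimum registers needed: 2

2


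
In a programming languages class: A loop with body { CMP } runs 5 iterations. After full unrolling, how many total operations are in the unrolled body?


Loop body operations: CMP (1 op per iteration)
Unrolling 5 iterations:
  Iteration 1: CMP (1 ops)
  Iteration 2: CMP (1 ops)
  Iteration 3: CMP (1 ops)
  Iteration 4: CMP (1 ops)
  Iteration 5: CMP (1 ops)
Total: 5 iterations * 1 ops/iter = 5 operations

5


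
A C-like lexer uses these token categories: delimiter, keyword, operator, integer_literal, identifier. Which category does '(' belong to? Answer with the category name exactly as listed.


Token: '('
Checking categories:
  identifier: no
  integer_literal: no
  operator: no
  keyword: no
  delimiter: YES
Category: delimiter

delimiter


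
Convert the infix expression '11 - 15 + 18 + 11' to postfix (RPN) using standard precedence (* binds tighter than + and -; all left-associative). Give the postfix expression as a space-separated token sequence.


Applying the shunting-yard algorithm:
  Operand 11 -> output
  Push '-' onto operator stack -> op-stack: [-]
  Operand 15 -> output
  See '+' (prec 1); top '-' (prec 1) >= it -> pop '-' to output
  Push '+' onto operator stack -> op-stack: [+]
  Operand 18 -> output
  See '+' (prec 1); top '+' (prec 1) >= it -> pop '+' to output
  Push '+' onto operator stack -> op-stack: [+]
  Operand 11 -> output
  End of input: pop '+' to output
Postfix result: 11 15 - 18 + 11 +

11 15 - 18 + 11 +


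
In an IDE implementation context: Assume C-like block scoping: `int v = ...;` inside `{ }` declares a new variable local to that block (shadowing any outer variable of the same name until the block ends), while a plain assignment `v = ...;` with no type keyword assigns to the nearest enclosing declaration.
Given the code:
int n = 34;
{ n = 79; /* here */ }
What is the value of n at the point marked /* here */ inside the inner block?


Analyzing scoping rules:
Outer scope: declares n = 34
Inner block: 'n = 79;' has no type keyword, so it is an assignment to the outer n (no shadowing)
Inside the block, after the assignment -> 79
Result: 79

79


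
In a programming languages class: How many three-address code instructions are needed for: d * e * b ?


Expression: d * e * b
Generating three-address code (respecting * over +/- precedence):
  Instruction 1: t1 = d * e
  Instruction 2: t2 = t1 * b
Total instructions: 2

2


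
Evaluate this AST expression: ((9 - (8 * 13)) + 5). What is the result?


Expression: ((9 - (8 * 13)) + 5)
Evaluating step by step:
  8 * 13 = 104
  9 - 104 = -95
  -95 + 5 = -90
Result: -90

-90


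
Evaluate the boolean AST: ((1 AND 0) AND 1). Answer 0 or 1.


Step 1: Evaluate inner node
  1 AND 0 = 0
Step 2: Evaluate root node
  0 AND 1 = 0

0


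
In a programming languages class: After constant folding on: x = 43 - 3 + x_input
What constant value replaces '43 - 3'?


Identifying constant sub-expression:
  Original: x = 43 - 3 + x_input
  43 and 3 are both compile-time constants
  Evaluating: 43 - 3 = 40
  After folding: x = 40 + x_input

40


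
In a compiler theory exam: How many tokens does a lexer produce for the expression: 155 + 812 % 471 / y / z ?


Scanning '155 + 812 % 471 / y / z'
Token 1: '155' -> integer_literal
Token 2: '+' -> operator
Token 3: '812' -> integer_literal
Token 4: '%' -> operator
Token 5: '471' -> integer_literal
Token 6: '/' -> operator
Token 7: 'y' -> identifier
Token 8: '/' -> operator
Token 9: 'z' -> identifier
Total tokens: 9

9


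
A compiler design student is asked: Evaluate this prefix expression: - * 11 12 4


Parsing prefix expression: - * 11 12 4
Step 1: Innermost operation '* 11 12'
  11 * 12 = 132
Step 2: Outer operation '- [132] 4'
  132 - 4 = 128

128


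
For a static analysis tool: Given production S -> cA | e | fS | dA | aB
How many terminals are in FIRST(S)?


Production: S -> cA | e | fS | dA | aB
Examining each alternative for leading terminals:
  S -> cA : first terminal = 'c'
  S -> e : first terminal = 'e'
  S -> fS : first terminal = 'f'
  S -> dA : first terminal = 'd'
  S -> aB : first terminal = 'a'
FIRST(S) = {a, c, d, e, f}
Count: 5

5


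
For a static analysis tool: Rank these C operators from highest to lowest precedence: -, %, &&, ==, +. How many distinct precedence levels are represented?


Looking up precedence for each operator:
  - -> precedence 5
  % -> precedence 6
  && -> precedence 2
  == -> precedence 3
  + -> precedence 5
Sorted highest to lowest: %, -, +, ==, &&
Distinct precedence values: [6, 5, 3, 2]
Number of distinct levels: 4

4


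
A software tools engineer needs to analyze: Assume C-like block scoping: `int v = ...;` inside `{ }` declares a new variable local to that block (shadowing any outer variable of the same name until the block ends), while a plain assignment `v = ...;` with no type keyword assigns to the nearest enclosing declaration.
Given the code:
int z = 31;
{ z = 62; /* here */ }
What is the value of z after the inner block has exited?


Analyzing scoping rules:
Outer scope: declares z = 31
Inner block: 'z = 62;' has no type keyword, so it is an assignment to the outer z (no shadowing)
The assignment changed the outer variable itself, so the new value persists after the block -> 62
Result: 62

62


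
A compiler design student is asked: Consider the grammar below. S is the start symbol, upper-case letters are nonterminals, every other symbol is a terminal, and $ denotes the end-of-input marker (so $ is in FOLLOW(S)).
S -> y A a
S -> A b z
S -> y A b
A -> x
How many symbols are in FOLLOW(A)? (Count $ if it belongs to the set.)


S is the start symbol and does not occur in any rule body, so FOLLOW(S) = {$}.
Examining every occurrence of A in a rule body:
  S -> y A a : A is followed by terminal 'a' -> add 'a'
  S -> A b z : A is followed by terminal 'b' -> add 'b'
  S -> y A b : A is followed by terminal 'b' -> add 'b' (already in the set)
  A -> x : A does not occur in the body -> contributes nothing
FOLLOW(A) = {a, b}
Count: 2

2


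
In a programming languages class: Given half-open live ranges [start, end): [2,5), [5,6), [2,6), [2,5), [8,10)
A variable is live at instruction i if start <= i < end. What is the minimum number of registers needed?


Live ranges:
  Var0: [2, 5)
  Var1: [5, 6)
  Var2: [2, 6)
  Var3: [2, 5)
  Var4: [8, 10)
Sweep-line events (position, delta, active):
  pos=2 start -> active=1
  pos=2 start -> active=2
  pos=2 start -> active=3
  pos=5 end -> active=2
  pos=5 end -> active=1
  pos=5 start -> active=2
  pos=6 end -> active=1
  pos=6 end -> active=0
  pos=8 start -> active=1
  pos=10 end -> active=0
Maximum simultaneous active: 3
Minimum registers needed: 3

3


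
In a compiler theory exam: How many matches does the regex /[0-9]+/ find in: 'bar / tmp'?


Pattern: /[0-9]+/ (int literals)
Input: 'bar / tmp'
Scanning for matches:
Total matches: 0

0


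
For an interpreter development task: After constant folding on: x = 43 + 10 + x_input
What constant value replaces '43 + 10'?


Identifying constant sub-expression:
  Original: x = 43 + 10 + x_input
  43 and 10 are both compile-time constants
  Evaluating: 43 + 10 = 53
  After folding: x = 53 + x_input

53


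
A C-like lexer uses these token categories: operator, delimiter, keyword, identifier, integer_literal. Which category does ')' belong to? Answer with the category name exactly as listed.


Token: ')'
Checking categories:
  identifier: no
  integer_literal: no
  operator: no
  keyword: no
  delimiter: YES
Category: delimiter

delimiter


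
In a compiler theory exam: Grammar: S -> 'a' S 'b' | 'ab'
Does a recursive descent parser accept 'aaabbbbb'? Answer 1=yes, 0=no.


Grammar accepts strings of the form a^n b^n (n >= 1)
Word: 'aaabbbbb'
Counting: 3 a's and 5 b's
Check: 3 == 5? No
Mismatch: a-count != b-count
Rejected

0


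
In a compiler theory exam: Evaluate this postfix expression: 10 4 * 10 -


Processing tokens left to right:
Push 10, Push 4
Pop 10 and 4, compute 10 * 4 = 40, push 40
Push 10
Pop 40 and 10, compute 40 - 10 = 30, push 30
Stack result: 30

30


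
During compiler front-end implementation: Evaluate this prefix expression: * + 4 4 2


Parsing prefix expression: * + 4 4 2
Step 1: Innermost operation '+ 4 4'
  4 + 4 = 8
Step 2: Outer operation '* [8] 2'
  8 * 2 = 16

16


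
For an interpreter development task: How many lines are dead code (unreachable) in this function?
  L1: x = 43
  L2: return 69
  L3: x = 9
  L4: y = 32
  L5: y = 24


Analyzing control flow:
  L1: reachable (before return)
  L2: reachable (return statement)
  L3: DEAD (after return at L2)
  L4: DEAD (after return at L2)
  L5: DEAD (after return at L2)
Return at L2, total lines = 5
Dead lines: L3 through L5
Count: 3

3


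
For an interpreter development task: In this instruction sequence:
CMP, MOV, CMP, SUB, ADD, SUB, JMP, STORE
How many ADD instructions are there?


Scanning instruction sequence for ADD:
  Position 1: CMP
  Position 2: MOV
  Position 3: CMP
  Position 4: SUB
  Position 5: ADD <- MATCH
  Position 6: SUB
  Position 7: JMP
  Position 8: STORE
Matches at positions: [5]
Total ADD count: 1

1


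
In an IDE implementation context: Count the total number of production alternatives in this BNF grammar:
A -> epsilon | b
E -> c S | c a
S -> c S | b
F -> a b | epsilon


Counting alternatives per rule:
  A: 2 alternative(s)
  E: 2 alternative(s)
  S: 2 alternative(s)
  F: 2 alternative(s)
Sum: 2 + 2 + 2 + 2 = 8

8


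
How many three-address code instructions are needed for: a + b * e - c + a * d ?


Expression: a + b * e - c + a * d
Generating three-address code (respecting * over +/- precedence):
  Instruction 1: t1 = b * e
  Instruction 2: t2 = a * d
  Instruction 3: t3 = a + t1
  Instruction 4: t4 = t3 - c
  Instruction 5: t5 = t4 + t2
Total instructions: 5

5


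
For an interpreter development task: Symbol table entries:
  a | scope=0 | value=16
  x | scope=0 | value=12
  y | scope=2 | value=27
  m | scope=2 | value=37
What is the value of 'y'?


Searching symbol table for 'y':
  a | scope=0 | value=16
  x | scope=0 | value=12
  y | scope=2 | value=27 <- MATCH
  m | scope=2 | value=37
Found 'y' at scope 2 with value 27

27


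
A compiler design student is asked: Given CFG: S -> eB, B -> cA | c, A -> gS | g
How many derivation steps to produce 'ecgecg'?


Grammar: S -> eB, B -> cA | c, A -> gS | g
Deriving 'ecgecg':
Step 1: S -> eB => eB
Step 2: B -> cA => ecA
Step 3: A -> gS => ecgS
Step 4: S -> eB => ecgeB
Step 5: B -> cA => ecgecA
Step 6: A -> g => ecgecg
Total derivation steps: 6

6


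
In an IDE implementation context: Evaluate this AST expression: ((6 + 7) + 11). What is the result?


Expression: ((6 + 7) + 11)
Evaluating step by step:
  6 + 7 = 13
  13 + 11 = 24
Result: 24

24


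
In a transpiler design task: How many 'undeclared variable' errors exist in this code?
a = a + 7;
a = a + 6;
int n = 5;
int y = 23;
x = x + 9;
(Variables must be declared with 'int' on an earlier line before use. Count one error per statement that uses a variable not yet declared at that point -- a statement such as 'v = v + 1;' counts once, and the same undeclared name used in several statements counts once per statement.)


Scanning code line by line:
  Line 1: use 'a' -> ERROR (undeclared)
  Line 2: use 'a' -> ERROR (undeclared)
  Line 3: declare 'n' -> declared = ['n']
  Line 4: declare 'y' -> declared = ['n', 'y']
  Line 5: use 'x' -> ERROR (undeclared)
Total undeclared variable errors: 3

3


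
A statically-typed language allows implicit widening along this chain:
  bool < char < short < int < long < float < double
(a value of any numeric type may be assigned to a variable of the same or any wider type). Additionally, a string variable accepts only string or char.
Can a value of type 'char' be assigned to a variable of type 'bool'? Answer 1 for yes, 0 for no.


Target variable type: bool
Source value type: char
Numeric ranks: char=1, bool=0
Widening allowed iff rank(source) <= rank(target): 1 <= 0? No
Result: 0

0


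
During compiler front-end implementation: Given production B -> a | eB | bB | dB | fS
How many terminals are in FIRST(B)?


Production: B -> a | eB | bB | dB | fS
Examining each alternative for leading terminals:
  B -> a : first terminal = 'a'
  B -> eB : first terminal = 'e'
  B -> bB : first terminal = 'b'
  B -> dB : first terminal = 'd'
  B -> fS : first terminal = 'f'
FIRST(B) = {a, b, d, e, f}
Count: 5

5


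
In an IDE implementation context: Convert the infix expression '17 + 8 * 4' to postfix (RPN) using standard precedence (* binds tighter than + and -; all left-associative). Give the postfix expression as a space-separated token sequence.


Applying the shunting-yard algorithm:
  Operand 17 -> output
  Push '+' onto operator stack -> op-stack: [+]
  Operand 8 -> output
  Push '*' onto operator stack -> op-stack: [+, *]
  Operand 4 -> output
  End of input: pop '*' to output
  End of input: pop '+' to output
Postfix result: 17 8 4 * +

17 8 4 * +


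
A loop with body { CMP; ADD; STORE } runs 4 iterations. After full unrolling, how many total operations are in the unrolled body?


Loop body operations: CMP, ADD, STORE (3 ops per iteration)
Unrolling 4 iterations:
  Iteration 1: CMP, ADD, STORE (3 ops)
  Iteration 2: CMP, ADD, STORE (3 ops)
  Iteration 3: CMP, ADD, STORE (3 ops)
  Iteration 4: CMP, ADD, STORE (3 ops)
Total: 4 iterations * 3 ops/iter = 12 operations

12


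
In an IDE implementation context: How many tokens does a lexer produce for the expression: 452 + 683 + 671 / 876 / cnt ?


Scanning '452 + 683 + 671 / 876 / cnt'
Token 1: '452' -> integer_literal
Token 2: '+' -> operator
Token 3: '683' -> integer_literal
Token 4: '+' -> operator
Token 5: '671' -> integer_literal
Token 6: '/' -> operator
Token 7: '876' -> integer_literal
Token 8: '/' -> operator
Token 9: 'cnt' -> identifier
Total tokens: 9

9


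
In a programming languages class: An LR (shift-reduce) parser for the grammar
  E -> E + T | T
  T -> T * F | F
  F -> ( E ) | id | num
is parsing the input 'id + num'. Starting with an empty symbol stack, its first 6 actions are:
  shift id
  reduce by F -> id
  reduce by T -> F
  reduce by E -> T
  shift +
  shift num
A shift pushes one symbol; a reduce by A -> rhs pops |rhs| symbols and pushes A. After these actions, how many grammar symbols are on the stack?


Tracking the symbol stack through each action:
  Action 1: shift 'id' : push -> stack = [id] (size 1)
  Action 2: reduce by F -> id : pop 1, push F -> stack = [F] (size 1)
  Action 3: reduce by T -> F : pop 1, push T -> stack = [T] (size 1)
  Action 4: reduce by E -> T : pop 1, push E -> stack = [E] (size 1)
  Action 5: shift '+' : push -> stack = [E, +] (size 2)
  Action 6: shift 'num' : push -> stack = [E, +, num] (size 3)
Final stack size: 3

3


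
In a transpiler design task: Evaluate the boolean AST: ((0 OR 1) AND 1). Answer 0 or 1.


Step 1: Evaluate inner node
  0 OR 1 = 1
Step 2: Evaluate root node
  1 AND 1 = 1

1


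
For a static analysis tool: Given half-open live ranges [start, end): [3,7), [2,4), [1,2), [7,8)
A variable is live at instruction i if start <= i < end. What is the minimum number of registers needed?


Live ranges:
  Var0: [3, 7)
  Var1: [2, 4)
  Var2: [1, 2)
  Var3: [7, 8)
Sweep-line events (position, delta, active):
  pos=1 start -> active=1
  pos=2 end -> active=0
  pos=2 start -> active=1
  pos=3 start -> active=2
  pos=4 end -> active=1
  pos=7 end -> active=0
  pos=7 start -> active=1
  pos=8 end -> active=0
Maximum simultaneous active: 2
Minimum registers needed: 2

2


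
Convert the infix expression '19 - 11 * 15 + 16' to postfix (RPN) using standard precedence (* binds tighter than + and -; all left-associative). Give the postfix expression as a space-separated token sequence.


Applying the shunting-yard algorithm:
  Operand 19 -> output
  Push '-' onto operator stack -> op-stack: [-]
  Operand 11 -> output
  Push '*' onto operator stack -> op-stack: [-, *]
  Operand 15 -> output
  See '+' (prec 1); top '*' (prec 2) >= it -> pop '*' to output
  See '+' (prec 1); top '-' (prec 1) >= it -> pop '-' to output
  Push '+' onto operator stack -> op-stack: [+]
  Operand 16 -> output
  End of input: pop '+' to output
Postfix result: 19 11 15 * - 16 +

19 11 15 * - 16 +


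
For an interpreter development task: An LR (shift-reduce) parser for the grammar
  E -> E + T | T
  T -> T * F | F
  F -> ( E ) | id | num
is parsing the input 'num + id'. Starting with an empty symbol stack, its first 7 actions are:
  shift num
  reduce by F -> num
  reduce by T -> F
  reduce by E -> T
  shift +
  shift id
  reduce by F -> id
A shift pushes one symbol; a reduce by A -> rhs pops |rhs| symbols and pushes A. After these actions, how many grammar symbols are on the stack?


Tracking the symbol stack through each action:
  Action 1: shift 'num' : push -> stack = [num] (size 1)
  Action 2: reduce by F -> num : pop 1, push F -> stack = [F] (size 1)
  Action 3: reduce by T -> F : pop 1, push T -> stack = [T] (size 1)
  Action 4: reduce by E -> T : pop 1, push E -> stack = [E] (size 1)
  Action 5: shift '+' : push -> stack = [E, +] (size 2)
  Action 6: shift 'id' : push -> stack = [E, +, id] (size 3)
  Action 7: reduce by F -> id : pop 1, push F -> stack = [E, +, F] (size 3)
Final stack size: 3

3
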